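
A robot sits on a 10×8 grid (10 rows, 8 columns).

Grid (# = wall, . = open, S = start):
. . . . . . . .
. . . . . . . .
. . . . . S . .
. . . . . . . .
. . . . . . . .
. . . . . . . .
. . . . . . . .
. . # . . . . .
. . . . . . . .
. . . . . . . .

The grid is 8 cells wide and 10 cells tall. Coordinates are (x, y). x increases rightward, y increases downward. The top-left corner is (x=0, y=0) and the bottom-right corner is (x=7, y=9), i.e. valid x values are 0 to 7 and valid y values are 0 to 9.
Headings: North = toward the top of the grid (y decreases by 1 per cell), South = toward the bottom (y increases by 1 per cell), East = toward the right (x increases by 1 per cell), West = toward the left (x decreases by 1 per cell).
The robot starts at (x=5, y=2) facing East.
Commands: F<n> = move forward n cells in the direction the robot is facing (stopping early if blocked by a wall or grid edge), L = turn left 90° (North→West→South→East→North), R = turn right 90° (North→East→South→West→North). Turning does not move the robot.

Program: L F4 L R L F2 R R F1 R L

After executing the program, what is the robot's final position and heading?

Answer: Final position: (x=4, y=0), facing East

Derivation:
Start: (x=5, y=2), facing East
  L: turn left, now facing North
  F4: move forward 2/4 (blocked), now at (x=5, y=0)
  L: turn left, now facing West
  R: turn right, now facing North
  L: turn left, now facing West
  F2: move forward 2, now at (x=3, y=0)
  R: turn right, now facing North
  R: turn right, now facing East
  F1: move forward 1, now at (x=4, y=0)
  R: turn right, now facing South
  L: turn left, now facing East
Final: (x=4, y=0), facing East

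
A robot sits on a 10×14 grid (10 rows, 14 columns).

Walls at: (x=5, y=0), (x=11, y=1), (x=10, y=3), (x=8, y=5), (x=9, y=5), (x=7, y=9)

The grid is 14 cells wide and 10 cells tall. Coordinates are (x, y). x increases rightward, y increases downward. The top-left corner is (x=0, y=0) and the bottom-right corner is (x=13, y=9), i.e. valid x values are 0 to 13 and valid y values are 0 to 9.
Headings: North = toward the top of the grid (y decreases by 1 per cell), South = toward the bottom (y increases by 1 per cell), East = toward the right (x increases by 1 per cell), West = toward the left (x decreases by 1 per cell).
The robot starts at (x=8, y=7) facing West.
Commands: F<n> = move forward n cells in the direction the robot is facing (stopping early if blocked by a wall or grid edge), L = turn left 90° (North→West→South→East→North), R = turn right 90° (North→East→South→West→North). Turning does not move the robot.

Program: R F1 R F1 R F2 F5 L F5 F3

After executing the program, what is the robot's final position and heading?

Start: (x=8, y=7), facing West
  R: turn right, now facing North
  F1: move forward 1, now at (x=8, y=6)
  R: turn right, now facing East
  F1: move forward 1, now at (x=9, y=6)
  R: turn right, now facing South
  F2: move forward 2, now at (x=9, y=8)
  F5: move forward 1/5 (blocked), now at (x=9, y=9)
  L: turn left, now facing East
  F5: move forward 4/5 (blocked), now at (x=13, y=9)
  F3: move forward 0/3 (blocked), now at (x=13, y=9)
Final: (x=13, y=9), facing East

Answer: Final position: (x=13, y=9), facing East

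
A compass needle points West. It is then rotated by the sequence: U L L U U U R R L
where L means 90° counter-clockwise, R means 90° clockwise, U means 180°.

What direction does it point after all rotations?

Start: West
  U (U-turn (180°)) -> East
  L (left (90° counter-clockwise)) -> North
  L (left (90° counter-clockwise)) -> West
  U (U-turn (180°)) -> East
  U (U-turn (180°)) -> West
  U (U-turn (180°)) -> East
  R (right (90° clockwise)) -> South
  R (right (90° clockwise)) -> West
  L (left (90° counter-clockwise)) -> South
Final: South

Answer: Final heading: South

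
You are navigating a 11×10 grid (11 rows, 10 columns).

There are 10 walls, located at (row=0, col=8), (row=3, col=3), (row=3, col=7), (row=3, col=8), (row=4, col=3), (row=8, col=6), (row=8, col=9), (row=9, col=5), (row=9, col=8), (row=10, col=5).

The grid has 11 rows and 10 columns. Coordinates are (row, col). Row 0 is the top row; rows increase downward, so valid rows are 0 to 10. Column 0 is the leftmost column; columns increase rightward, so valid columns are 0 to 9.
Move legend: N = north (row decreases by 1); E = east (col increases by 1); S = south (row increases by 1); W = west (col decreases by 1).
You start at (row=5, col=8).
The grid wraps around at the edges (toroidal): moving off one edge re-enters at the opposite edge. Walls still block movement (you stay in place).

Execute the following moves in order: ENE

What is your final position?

Answer: Final position: (row=4, col=0)

Derivation:
Start: (row=5, col=8)
  E (east): (row=5, col=8) -> (row=5, col=9)
  N (north): (row=5, col=9) -> (row=4, col=9)
  E (east): (row=4, col=9) -> (row=4, col=0)
Final: (row=4, col=0)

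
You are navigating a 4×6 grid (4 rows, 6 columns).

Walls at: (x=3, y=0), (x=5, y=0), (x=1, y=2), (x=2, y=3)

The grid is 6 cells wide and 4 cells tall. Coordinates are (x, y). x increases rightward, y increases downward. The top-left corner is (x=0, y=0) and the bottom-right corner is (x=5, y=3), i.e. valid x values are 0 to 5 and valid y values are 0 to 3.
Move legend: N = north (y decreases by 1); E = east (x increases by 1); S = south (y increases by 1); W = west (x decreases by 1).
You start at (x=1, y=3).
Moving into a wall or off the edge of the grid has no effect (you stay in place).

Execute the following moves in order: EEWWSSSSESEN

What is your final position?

Answer: Final position: (x=1, y=3)

Derivation:
Start: (x=1, y=3)
  E (east): blocked, stay at (x=1, y=3)
  E (east): blocked, stay at (x=1, y=3)
  W (west): (x=1, y=3) -> (x=0, y=3)
  W (west): blocked, stay at (x=0, y=3)
  [×4]S (south): blocked, stay at (x=0, y=3)
  E (east): (x=0, y=3) -> (x=1, y=3)
  S (south): blocked, stay at (x=1, y=3)
  E (east): blocked, stay at (x=1, y=3)
  N (north): blocked, stay at (x=1, y=3)
Final: (x=1, y=3)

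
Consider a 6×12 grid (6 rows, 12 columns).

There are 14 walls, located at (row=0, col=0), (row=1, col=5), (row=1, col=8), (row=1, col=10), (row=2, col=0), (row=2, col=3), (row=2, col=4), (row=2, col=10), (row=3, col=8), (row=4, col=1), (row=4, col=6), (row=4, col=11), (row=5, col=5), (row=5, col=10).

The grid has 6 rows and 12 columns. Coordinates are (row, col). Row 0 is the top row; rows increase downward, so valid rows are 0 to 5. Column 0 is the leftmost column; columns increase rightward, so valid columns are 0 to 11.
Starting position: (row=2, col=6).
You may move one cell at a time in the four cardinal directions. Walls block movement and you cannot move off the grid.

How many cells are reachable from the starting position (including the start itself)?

BFS flood-fill from (row=2, col=6):
  Distance 0: (row=2, col=6)
  Distance 1: (row=1, col=6), (row=2, col=5), (row=2, col=7), (row=3, col=6)
  Distance 2: (row=0, col=6), (row=1, col=7), (row=2, col=8), (row=3, col=5), (row=3, col=7)
  Distance 3: (row=0, col=5), (row=0, col=7), (row=2, col=9), (row=3, col=4), (row=4, col=5), (row=4, col=7)
  Distance 4: (row=0, col=4), (row=0, col=8), (row=1, col=9), (row=3, col=3), (row=3, col=9), (row=4, col=4), (row=4, col=8), (row=5, col=7)
  Distance 5: (row=0, col=3), (row=0, col=9), (row=1, col=4), (row=3, col=2), (row=3, col=10), (row=4, col=3), (row=4, col=9), (row=5, col=4), (row=5, col=6), (row=5, col=8)
  Distance 6: (row=0, col=2), (row=0, col=10), (row=1, col=3), (row=2, col=2), (row=3, col=1), (row=3, col=11), (row=4, col=2), (row=4, col=10), (row=5, col=3), (row=5, col=9)
  Distance 7: (row=0, col=1), (row=0, col=11), (row=1, col=2), (row=2, col=1), (row=2, col=11), (row=3, col=0), (row=5, col=2)
  Distance 8: (row=1, col=1), (row=1, col=11), (row=4, col=0), (row=5, col=1)
  Distance 9: (row=1, col=0), (row=5, col=0)
Total reachable: 57 (grid has 58 open cells total)

Answer: Reachable cells: 57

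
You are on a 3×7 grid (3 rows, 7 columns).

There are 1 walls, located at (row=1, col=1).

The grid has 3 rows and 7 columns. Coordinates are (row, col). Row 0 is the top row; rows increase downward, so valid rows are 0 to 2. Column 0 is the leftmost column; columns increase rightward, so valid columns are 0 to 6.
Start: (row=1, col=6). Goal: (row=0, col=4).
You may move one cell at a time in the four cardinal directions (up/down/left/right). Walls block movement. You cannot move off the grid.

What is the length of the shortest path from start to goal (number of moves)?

BFS from (row=1, col=6) until reaching (row=0, col=4):
  Distance 0: (row=1, col=6)
  Distance 1: (row=0, col=6), (row=1, col=5), (row=2, col=6)
  Distance 2: (row=0, col=5), (row=1, col=4), (row=2, col=5)
  Distance 3: (row=0, col=4), (row=1, col=3), (row=2, col=4)  <- goal reached here
One shortest path (3 moves): (row=1, col=6) -> (row=1, col=5) -> (row=1, col=4) -> (row=0, col=4)

Answer: Shortest path length: 3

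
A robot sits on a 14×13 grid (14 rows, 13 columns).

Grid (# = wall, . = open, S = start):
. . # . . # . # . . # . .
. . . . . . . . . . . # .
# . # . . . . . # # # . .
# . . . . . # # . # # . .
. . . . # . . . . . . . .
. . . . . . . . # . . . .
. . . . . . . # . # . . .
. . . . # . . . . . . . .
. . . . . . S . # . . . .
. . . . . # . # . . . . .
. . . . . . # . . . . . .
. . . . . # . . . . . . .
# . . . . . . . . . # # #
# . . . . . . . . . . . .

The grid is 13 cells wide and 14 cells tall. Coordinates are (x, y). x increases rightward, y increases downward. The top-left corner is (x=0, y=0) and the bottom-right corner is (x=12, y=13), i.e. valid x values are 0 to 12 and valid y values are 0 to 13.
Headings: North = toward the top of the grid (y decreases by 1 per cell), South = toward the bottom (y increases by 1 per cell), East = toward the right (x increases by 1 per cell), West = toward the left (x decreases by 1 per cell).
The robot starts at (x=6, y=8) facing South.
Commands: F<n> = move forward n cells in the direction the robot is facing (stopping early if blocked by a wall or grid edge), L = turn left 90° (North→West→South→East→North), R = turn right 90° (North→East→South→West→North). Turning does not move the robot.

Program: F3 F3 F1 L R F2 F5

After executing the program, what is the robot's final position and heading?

Answer: Final position: (x=6, y=9), facing South

Derivation:
Start: (x=6, y=8), facing South
  F3: move forward 1/3 (blocked), now at (x=6, y=9)
  F3: move forward 0/3 (blocked), now at (x=6, y=9)
  F1: move forward 0/1 (blocked), now at (x=6, y=9)
  L: turn left, now facing East
  R: turn right, now facing South
  F2: move forward 0/2 (blocked), now at (x=6, y=9)
  F5: move forward 0/5 (blocked), now at (x=6, y=9)
Final: (x=6, y=9), facing South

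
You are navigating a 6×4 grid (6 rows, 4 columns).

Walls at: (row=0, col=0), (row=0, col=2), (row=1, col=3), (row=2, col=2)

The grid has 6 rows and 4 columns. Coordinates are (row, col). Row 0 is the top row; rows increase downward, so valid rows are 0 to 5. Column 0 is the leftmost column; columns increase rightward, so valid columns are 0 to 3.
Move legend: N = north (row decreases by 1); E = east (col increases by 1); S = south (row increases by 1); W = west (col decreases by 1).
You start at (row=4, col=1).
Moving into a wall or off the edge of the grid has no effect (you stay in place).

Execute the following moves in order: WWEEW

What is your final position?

Start: (row=4, col=1)
  W (west): (row=4, col=1) -> (row=4, col=0)
  W (west): blocked, stay at (row=4, col=0)
  E (east): (row=4, col=0) -> (row=4, col=1)
  E (east): (row=4, col=1) -> (row=4, col=2)
  W (west): (row=4, col=2) -> (row=4, col=1)
Final: (row=4, col=1)

Answer: Final position: (row=4, col=1)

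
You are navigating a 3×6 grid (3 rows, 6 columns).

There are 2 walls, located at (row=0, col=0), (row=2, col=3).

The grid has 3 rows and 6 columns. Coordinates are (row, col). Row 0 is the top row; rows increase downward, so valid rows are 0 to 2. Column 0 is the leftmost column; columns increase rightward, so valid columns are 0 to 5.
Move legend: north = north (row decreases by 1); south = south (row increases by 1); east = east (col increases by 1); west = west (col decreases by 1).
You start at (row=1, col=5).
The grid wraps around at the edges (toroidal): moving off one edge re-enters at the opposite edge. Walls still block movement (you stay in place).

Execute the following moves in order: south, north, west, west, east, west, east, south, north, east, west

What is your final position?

Answer: Final position: (row=1, col=4)

Derivation:
Start: (row=1, col=5)
  south (south): (row=1, col=5) -> (row=2, col=5)
  north (north): (row=2, col=5) -> (row=1, col=5)
  west (west): (row=1, col=5) -> (row=1, col=4)
  west (west): (row=1, col=4) -> (row=1, col=3)
  east (east): (row=1, col=3) -> (row=1, col=4)
  west (west): (row=1, col=4) -> (row=1, col=3)
  east (east): (row=1, col=3) -> (row=1, col=4)
  south (south): (row=1, col=4) -> (row=2, col=4)
  north (north): (row=2, col=4) -> (row=1, col=4)
  east (east): (row=1, col=4) -> (row=1, col=5)
  west (west): (row=1, col=5) -> (row=1, col=4)
Final: (row=1, col=4)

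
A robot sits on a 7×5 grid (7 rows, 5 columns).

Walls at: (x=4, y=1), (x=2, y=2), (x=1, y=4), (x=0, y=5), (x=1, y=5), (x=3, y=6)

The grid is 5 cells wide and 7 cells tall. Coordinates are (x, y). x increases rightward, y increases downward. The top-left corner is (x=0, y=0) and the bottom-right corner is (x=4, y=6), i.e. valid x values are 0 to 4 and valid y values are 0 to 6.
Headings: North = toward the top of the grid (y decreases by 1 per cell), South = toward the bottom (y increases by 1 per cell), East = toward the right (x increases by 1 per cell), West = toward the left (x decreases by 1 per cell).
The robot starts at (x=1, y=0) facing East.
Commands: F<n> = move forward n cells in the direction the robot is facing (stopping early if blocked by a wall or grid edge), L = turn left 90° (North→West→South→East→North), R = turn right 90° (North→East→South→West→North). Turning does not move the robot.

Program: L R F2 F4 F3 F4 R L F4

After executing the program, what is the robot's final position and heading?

Answer: Final position: (x=4, y=0), facing East

Derivation:
Start: (x=1, y=0), facing East
  L: turn left, now facing North
  R: turn right, now facing East
  F2: move forward 2, now at (x=3, y=0)
  F4: move forward 1/4 (blocked), now at (x=4, y=0)
  F3: move forward 0/3 (blocked), now at (x=4, y=0)
  F4: move forward 0/4 (blocked), now at (x=4, y=0)
  R: turn right, now facing South
  L: turn left, now facing East
  F4: move forward 0/4 (blocked), now at (x=4, y=0)
Final: (x=4, y=0), facing East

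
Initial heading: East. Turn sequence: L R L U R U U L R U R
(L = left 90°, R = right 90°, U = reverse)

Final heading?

Answer: Final heading: South

Derivation:
Start: East
  L (left (90° counter-clockwise)) -> North
  R (right (90° clockwise)) -> East
  L (left (90° counter-clockwise)) -> North
  U (U-turn (180°)) -> South
  R (right (90° clockwise)) -> West
  U (U-turn (180°)) -> East
  U (U-turn (180°)) -> West
  L (left (90° counter-clockwise)) -> South
  R (right (90° clockwise)) -> West
  U (U-turn (180°)) -> East
  R (right (90° clockwise)) -> South
Final: South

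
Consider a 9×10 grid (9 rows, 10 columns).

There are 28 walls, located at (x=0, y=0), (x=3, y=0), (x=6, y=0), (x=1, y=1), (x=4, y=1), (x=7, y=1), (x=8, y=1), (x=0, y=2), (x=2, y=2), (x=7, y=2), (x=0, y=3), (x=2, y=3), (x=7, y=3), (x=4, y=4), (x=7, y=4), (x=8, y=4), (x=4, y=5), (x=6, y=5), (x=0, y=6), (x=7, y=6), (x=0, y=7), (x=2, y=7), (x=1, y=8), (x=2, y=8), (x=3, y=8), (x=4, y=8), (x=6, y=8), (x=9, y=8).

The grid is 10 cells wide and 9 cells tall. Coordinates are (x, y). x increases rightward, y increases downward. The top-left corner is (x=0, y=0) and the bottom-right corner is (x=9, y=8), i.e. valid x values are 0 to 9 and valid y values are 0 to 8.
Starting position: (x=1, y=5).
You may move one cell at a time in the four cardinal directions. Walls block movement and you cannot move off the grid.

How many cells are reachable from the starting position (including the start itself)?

Answer: Reachable cells: 60

Derivation:
BFS flood-fill from (x=1, y=5):
  Distance 0: (x=1, y=5)
  Distance 1: (x=1, y=4), (x=0, y=5), (x=2, y=5), (x=1, y=6)
  Distance 2: (x=1, y=3), (x=0, y=4), (x=2, y=4), (x=3, y=5), (x=2, y=6), (x=1, y=7)
  Distance 3: (x=1, y=2), (x=3, y=4), (x=3, y=6)
  Distance 4: (x=3, y=3), (x=4, y=6), (x=3, y=7)
  Distance 5: (x=3, y=2), (x=4, y=3), (x=5, y=6), (x=4, y=7)
  Distance 6: (x=3, y=1), (x=4, y=2), (x=5, y=3), (x=5, y=5), (x=6, y=6), (x=5, y=7)
  Distance 7: (x=2, y=1), (x=5, y=2), (x=6, y=3), (x=5, y=4), (x=6, y=7), (x=5, y=8)
  Distance 8: (x=2, y=0), (x=5, y=1), (x=6, y=2), (x=6, y=4), (x=7, y=7)
  Distance 9: (x=1, y=0), (x=5, y=0), (x=6, y=1), (x=8, y=7), (x=7, y=8)
  Distance 10: (x=4, y=0), (x=8, y=6), (x=9, y=7), (x=8, y=8)
  Distance 11: (x=8, y=5), (x=9, y=6)
  Distance 12: (x=7, y=5), (x=9, y=5)
  Distance 13: (x=9, y=4)
  Distance 14: (x=9, y=3)
  Distance 15: (x=9, y=2), (x=8, y=3)
  Distance 16: (x=9, y=1), (x=8, y=2)
  Distance 17: (x=9, y=0)
  Distance 18: (x=8, y=0)
  Distance 19: (x=7, y=0)
Total reachable: 60 (grid has 62 open cells total)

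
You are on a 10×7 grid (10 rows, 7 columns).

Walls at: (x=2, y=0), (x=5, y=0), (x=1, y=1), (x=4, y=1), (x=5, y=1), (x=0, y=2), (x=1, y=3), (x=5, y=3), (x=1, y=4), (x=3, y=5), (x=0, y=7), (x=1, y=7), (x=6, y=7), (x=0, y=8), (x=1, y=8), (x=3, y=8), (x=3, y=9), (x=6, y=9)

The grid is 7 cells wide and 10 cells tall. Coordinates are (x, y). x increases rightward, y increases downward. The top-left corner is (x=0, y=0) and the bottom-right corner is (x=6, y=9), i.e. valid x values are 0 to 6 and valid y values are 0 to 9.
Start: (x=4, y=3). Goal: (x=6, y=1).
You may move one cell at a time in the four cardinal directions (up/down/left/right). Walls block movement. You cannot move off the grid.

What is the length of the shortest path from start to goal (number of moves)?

Answer: Shortest path length: 4

Derivation:
BFS from (x=4, y=3) until reaching (x=6, y=1):
  Distance 0: (x=4, y=3)
  Distance 1: (x=4, y=2), (x=3, y=3), (x=4, y=4)
  Distance 2: (x=3, y=2), (x=5, y=2), (x=2, y=3), (x=3, y=4), (x=5, y=4), (x=4, y=5)
  Distance 3: (x=3, y=1), (x=2, y=2), (x=6, y=2), (x=2, y=4), (x=6, y=4), (x=5, y=5), (x=4, y=6)
  Distance 4: (x=3, y=0), (x=2, y=1), (x=6, y=1), (x=1, y=2), (x=6, y=3), (x=2, y=5), (x=6, y=5), (x=3, y=6), (x=5, y=6), (x=4, y=7)  <- goal reached here
One shortest path (4 moves): (x=4, y=3) -> (x=4, y=2) -> (x=5, y=2) -> (x=6, y=2) -> (x=6, y=1)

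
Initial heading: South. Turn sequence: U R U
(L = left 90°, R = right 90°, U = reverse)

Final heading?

Answer: Final heading: West

Derivation:
Start: South
  U (U-turn (180°)) -> North
  R (right (90° clockwise)) -> East
  U (U-turn (180°)) -> West
Final: West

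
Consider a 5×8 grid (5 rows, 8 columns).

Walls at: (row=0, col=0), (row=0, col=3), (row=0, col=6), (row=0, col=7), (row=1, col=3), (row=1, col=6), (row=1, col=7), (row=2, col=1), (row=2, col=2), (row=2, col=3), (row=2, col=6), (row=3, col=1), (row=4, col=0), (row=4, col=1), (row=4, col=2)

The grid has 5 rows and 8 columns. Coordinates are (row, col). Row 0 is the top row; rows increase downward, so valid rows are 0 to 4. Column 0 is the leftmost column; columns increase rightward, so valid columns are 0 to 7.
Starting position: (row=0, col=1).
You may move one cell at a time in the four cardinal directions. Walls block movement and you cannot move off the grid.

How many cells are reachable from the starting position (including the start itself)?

Answer: Reachable cells: 7

Derivation:
BFS flood-fill from (row=0, col=1):
  Distance 0: (row=0, col=1)
  Distance 1: (row=0, col=2), (row=1, col=1)
  Distance 2: (row=1, col=0), (row=1, col=2)
  Distance 3: (row=2, col=0)
  Distance 4: (row=3, col=0)
Total reachable: 7 (grid has 25 open cells total)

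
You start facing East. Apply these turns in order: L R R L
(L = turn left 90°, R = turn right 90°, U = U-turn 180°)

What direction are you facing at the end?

Answer: Final heading: East

Derivation:
Start: East
  L (left (90° counter-clockwise)) -> North
  R (right (90° clockwise)) -> East
  R (right (90° clockwise)) -> South
  L (left (90° counter-clockwise)) -> East
Final: East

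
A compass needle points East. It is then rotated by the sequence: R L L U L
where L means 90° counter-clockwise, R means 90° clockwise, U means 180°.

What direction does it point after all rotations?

Answer: Final heading: East

Derivation:
Start: East
  R (right (90° clockwise)) -> South
  L (left (90° counter-clockwise)) -> East
  L (left (90° counter-clockwise)) -> North
  U (U-turn (180°)) -> South
  L (left (90° counter-clockwise)) -> East
Final: East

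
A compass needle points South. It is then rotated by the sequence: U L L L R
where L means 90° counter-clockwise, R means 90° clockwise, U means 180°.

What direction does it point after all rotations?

Answer: Final heading: South

Derivation:
Start: South
  U (U-turn (180°)) -> North
  L (left (90° counter-clockwise)) -> West
  L (left (90° counter-clockwise)) -> South
  L (left (90° counter-clockwise)) -> East
  R (right (90° clockwise)) -> South
Final: South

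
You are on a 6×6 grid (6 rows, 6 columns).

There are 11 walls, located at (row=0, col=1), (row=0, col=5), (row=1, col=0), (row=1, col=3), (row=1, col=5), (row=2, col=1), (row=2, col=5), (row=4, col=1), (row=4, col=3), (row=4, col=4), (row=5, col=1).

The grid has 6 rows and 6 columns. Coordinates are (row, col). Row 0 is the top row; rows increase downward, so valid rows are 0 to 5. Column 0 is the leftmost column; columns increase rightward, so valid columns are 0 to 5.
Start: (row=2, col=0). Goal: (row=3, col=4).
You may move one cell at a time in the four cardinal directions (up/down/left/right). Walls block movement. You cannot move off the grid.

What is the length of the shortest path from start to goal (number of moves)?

Answer: Shortest path length: 5

Derivation:
BFS from (row=2, col=0) until reaching (row=3, col=4):
  Distance 0: (row=2, col=0)
  Distance 1: (row=3, col=0)
  Distance 2: (row=3, col=1), (row=4, col=0)
  Distance 3: (row=3, col=2), (row=5, col=0)
  Distance 4: (row=2, col=2), (row=3, col=3), (row=4, col=2)
  Distance 5: (row=1, col=2), (row=2, col=3), (row=3, col=4), (row=5, col=2)  <- goal reached here
One shortest path (5 moves): (row=2, col=0) -> (row=3, col=0) -> (row=3, col=1) -> (row=3, col=2) -> (row=3, col=3) -> (row=3, col=4)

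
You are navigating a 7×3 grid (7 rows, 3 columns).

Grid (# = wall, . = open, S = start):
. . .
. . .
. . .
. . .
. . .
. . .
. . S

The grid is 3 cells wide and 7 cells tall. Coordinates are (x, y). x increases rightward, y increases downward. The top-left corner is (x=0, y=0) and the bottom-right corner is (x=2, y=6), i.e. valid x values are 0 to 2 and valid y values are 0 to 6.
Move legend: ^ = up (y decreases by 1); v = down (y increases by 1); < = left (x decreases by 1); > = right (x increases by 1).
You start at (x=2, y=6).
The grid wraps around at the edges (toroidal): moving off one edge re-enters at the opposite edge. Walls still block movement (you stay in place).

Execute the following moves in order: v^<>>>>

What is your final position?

Start: (x=2, y=6)
  v (down): (x=2, y=6) -> (x=2, y=0)
  ^ (up): (x=2, y=0) -> (x=2, y=6)
  < (left): (x=2, y=6) -> (x=1, y=6)
  > (right): (x=1, y=6) -> (x=2, y=6)
  > (right): (x=2, y=6) -> (x=0, y=6)
  > (right): (x=0, y=6) -> (x=1, y=6)
  > (right): (x=1, y=6) -> (x=2, y=6)
Final: (x=2, y=6)

Answer: Final position: (x=2, y=6)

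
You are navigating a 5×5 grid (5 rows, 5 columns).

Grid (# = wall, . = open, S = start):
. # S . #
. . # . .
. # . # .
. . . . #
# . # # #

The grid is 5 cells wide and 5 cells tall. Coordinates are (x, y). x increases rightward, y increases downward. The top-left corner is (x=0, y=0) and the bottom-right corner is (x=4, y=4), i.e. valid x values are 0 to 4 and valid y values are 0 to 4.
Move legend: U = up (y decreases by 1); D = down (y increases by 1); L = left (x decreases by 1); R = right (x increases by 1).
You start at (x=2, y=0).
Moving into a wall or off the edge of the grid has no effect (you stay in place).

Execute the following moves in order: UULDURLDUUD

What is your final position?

Answer: Final position: (x=2, y=0)

Derivation:
Start: (x=2, y=0)
  U (up): blocked, stay at (x=2, y=0)
  U (up): blocked, stay at (x=2, y=0)
  L (left): blocked, stay at (x=2, y=0)
  D (down): blocked, stay at (x=2, y=0)
  U (up): blocked, stay at (x=2, y=0)
  R (right): (x=2, y=0) -> (x=3, y=0)
  L (left): (x=3, y=0) -> (x=2, y=0)
  D (down): blocked, stay at (x=2, y=0)
  U (up): blocked, stay at (x=2, y=0)
  U (up): blocked, stay at (x=2, y=0)
  D (down): blocked, stay at (x=2, y=0)
Final: (x=2, y=0)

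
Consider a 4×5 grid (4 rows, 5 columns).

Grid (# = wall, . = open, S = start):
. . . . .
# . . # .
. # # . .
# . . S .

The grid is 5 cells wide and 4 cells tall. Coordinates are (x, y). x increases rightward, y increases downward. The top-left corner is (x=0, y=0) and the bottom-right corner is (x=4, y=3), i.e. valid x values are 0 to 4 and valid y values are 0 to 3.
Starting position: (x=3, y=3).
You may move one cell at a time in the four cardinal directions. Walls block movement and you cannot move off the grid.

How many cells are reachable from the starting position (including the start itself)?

Answer: Reachable cells: 14

Derivation:
BFS flood-fill from (x=3, y=3):
  Distance 0: (x=3, y=3)
  Distance 1: (x=3, y=2), (x=2, y=3), (x=4, y=3)
  Distance 2: (x=4, y=2), (x=1, y=3)
  Distance 3: (x=4, y=1)
  Distance 4: (x=4, y=0)
  Distance 5: (x=3, y=0)
  Distance 6: (x=2, y=0)
  Distance 7: (x=1, y=0), (x=2, y=1)
  Distance 8: (x=0, y=0), (x=1, y=1)
Total reachable: 14 (grid has 15 open cells total)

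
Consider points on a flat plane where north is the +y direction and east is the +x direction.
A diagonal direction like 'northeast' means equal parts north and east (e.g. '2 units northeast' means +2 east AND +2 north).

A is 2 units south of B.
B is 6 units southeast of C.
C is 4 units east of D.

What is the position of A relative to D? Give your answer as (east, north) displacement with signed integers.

Answer: A is at (east=10, north=-8) relative to D.

Derivation:
Place D at the origin (east=0, north=0).
  C is 4 units east of D: delta (east=+4, north=+0); C at (east=4, north=0).
  B is 6 units southeast of C: delta (east=+6, north=-6); B at (east=10, north=-6).
  A is 2 units south of B: delta (east=+0, north=-2); A at (east=10, north=-8).
Therefore A relative to D: (east=10, north=-8).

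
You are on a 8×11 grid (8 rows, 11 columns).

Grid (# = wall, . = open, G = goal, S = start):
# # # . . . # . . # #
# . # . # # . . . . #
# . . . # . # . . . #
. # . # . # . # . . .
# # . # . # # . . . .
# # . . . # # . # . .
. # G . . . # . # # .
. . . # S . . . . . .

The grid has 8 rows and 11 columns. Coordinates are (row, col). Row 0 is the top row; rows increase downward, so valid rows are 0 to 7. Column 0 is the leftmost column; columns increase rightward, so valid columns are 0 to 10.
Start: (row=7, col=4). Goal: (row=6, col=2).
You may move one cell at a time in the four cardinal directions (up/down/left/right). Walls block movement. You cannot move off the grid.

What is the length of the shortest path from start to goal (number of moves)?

Answer: Shortest path length: 3

Derivation:
BFS from (row=7, col=4) until reaching (row=6, col=2):
  Distance 0: (row=7, col=4)
  Distance 1: (row=6, col=4), (row=7, col=5)
  Distance 2: (row=5, col=4), (row=6, col=3), (row=6, col=5), (row=7, col=6)
  Distance 3: (row=4, col=4), (row=5, col=3), (row=6, col=2), (row=7, col=7)  <- goal reached here
One shortest path (3 moves): (row=7, col=4) -> (row=6, col=4) -> (row=6, col=3) -> (row=6, col=2)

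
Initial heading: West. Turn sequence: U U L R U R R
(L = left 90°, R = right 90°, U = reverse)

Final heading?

Start: West
  U (U-turn (180°)) -> East
  U (U-turn (180°)) -> West
  L (left (90° counter-clockwise)) -> South
  R (right (90° clockwise)) -> West
  U (U-turn (180°)) -> East
  R (right (90° clockwise)) -> South
  R (right (90° clockwise)) -> West
Final: West

Answer: Final heading: West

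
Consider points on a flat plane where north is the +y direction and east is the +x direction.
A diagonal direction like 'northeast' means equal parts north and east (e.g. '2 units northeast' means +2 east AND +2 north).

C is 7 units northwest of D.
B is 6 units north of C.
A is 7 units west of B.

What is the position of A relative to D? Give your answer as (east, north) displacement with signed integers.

Place D at the origin (east=0, north=0).
  C is 7 units northwest of D: delta (east=-7, north=+7); C at (east=-7, north=7).
  B is 6 units north of C: delta (east=+0, north=+6); B at (east=-7, north=13).
  A is 7 units west of B: delta (east=-7, north=+0); A at (east=-14, north=13).
Therefore A relative to D: (east=-14, north=13).

Answer: A is at (east=-14, north=13) relative to D.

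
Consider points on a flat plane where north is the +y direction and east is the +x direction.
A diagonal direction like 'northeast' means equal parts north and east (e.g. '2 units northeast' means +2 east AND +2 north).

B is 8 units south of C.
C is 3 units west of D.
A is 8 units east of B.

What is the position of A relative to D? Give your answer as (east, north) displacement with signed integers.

Answer: A is at (east=5, north=-8) relative to D.

Derivation:
Place D at the origin (east=0, north=0).
  C is 3 units west of D: delta (east=-3, north=+0); C at (east=-3, north=0).
  B is 8 units south of C: delta (east=+0, north=-8); B at (east=-3, north=-8).
  A is 8 units east of B: delta (east=+8, north=+0); A at (east=5, north=-8).
Therefore A relative to D: (east=5, north=-8).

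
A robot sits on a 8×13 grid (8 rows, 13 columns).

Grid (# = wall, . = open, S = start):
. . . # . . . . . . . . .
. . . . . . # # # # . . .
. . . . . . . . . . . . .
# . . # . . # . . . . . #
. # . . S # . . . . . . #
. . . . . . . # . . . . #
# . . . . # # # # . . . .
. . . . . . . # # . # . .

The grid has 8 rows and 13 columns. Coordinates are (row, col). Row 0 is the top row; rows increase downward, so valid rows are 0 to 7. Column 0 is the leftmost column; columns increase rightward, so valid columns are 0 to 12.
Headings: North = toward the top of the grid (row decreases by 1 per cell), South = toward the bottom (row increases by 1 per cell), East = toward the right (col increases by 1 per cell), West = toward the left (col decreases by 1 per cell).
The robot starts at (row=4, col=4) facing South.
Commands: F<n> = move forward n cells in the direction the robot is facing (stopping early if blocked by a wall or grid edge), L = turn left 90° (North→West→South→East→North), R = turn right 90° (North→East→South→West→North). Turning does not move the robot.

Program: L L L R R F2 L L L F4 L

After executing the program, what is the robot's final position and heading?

Start: (row=4, col=4), facing South
  L: turn left, now facing East
  L: turn left, now facing North
  L: turn left, now facing West
  R: turn right, now facing North
  R: turn right, now facing East
  F2: move forward 0/2 (blocked), now at (row=4, col=4)
  L: turn left, now facing North
  L: turn left, now facing West
  L: turn left, now facing South
  F4: move forward 3/4 (blocked), now at (row=7, col=4)
  L: turn left, now facing East
Final: (row=7, col=4), facing East

Answer: Final position: (row=7, col=4), facing East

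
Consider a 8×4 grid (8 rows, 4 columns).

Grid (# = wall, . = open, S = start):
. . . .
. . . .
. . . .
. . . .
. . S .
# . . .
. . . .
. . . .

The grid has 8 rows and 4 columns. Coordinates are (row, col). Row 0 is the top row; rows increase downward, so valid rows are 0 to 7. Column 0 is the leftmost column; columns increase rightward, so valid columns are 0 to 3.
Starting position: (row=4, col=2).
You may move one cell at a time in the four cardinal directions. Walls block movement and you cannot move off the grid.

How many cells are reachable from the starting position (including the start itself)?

BFS flood-fill from (row=4, col=2):
  Distance 0: (row=4, col=2)
  Distance 1: (row=3, col=2), (row=4, col=1), (row=4, col=3), (row=5, col=2)
  Distance 2: (row=2, col=2), (row=3, col=1), (row=3, col=3), (row=4, col=0), (row=5, col=1), (row=5, col=3), (row=6, col=2)
  Distance 3: (row=1, col=2), (row=2, col=1), (row=2, col=3), (row=3, col=0), (row=6, col=1), (row=6, col=3), (row=7, col=2)
  Distance 4: (row=0, col=2), (row=1, col=1), (row=1, col=3), (row=2, col=0), (row=6, col=0), (row=7, col=1), (row=7, col=3)
  Distance 5: (row=0, col=1), (row=0, col=3), (row=1, col=0), (row=7, col=0)
  Distance 6: (row=0, col=0)
Total reachable: 31 (grid has 31 open cells total)

Answer: Reachable cells: 31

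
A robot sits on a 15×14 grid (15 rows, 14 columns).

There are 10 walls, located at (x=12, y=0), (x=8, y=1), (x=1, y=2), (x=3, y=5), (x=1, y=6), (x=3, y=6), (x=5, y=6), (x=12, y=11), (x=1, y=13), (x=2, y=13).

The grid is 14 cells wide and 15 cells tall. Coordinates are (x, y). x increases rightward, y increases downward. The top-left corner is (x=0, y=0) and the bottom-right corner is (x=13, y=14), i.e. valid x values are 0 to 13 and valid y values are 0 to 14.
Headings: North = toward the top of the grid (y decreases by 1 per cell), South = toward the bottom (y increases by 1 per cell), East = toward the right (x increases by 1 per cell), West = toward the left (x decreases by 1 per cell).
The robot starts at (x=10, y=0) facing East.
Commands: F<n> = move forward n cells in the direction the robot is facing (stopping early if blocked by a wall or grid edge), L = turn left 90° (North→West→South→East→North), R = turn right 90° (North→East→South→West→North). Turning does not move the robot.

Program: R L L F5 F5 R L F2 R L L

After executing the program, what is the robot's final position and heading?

Answer: Final position: (x=10, y=0), facing West

Derivation:
Start: (x=10, y=0), facing East
  R: turn right, now facing South
  L: turn left, now facing East
  L: turn left, now facing North
  F5: move forward 0/5 (blocked), now at (x=10, y=0)
  F5: move forward 0/5 (blocked), now at (x=10, y=0)
  R: turn right, now facing East
  L: turn left, now facing North
  F2: move forward 0/2 (blocked), now at (x=10, y=0)
  R: turn right, now facing East
  L: turn left, now facing North
  L: turn left, now facing West
Final: (x=10, y=0), facing West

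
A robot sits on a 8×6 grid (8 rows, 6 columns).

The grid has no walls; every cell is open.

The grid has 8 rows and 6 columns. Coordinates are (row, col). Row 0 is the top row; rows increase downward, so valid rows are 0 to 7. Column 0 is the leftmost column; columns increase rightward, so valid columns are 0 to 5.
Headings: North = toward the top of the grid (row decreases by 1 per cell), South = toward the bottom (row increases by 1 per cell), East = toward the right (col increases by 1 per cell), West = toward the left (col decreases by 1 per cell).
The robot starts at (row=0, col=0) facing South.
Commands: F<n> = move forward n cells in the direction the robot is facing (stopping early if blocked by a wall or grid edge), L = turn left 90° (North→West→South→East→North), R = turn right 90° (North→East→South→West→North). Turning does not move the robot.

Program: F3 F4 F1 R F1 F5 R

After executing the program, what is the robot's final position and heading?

Start: (row=0, col=0), facing South
  F3: move forward 3, now at (row=3, col=0)
  F4: move forward 4, now at (row=7, col=0)
  F1: move forward 0/1 (blocked), now at (row=7, col=0)
  R: turn right, now facing West
  F1: move forward 0/1 (blocked), now at (row=7, col=0)
  F5: move forward 0/5 (blocked), now at (row=7, col=0)
  R: turn right, now facing North
Final: (row=7, col=0), facing North

Answer: Final position: (row=7, col=0), facing North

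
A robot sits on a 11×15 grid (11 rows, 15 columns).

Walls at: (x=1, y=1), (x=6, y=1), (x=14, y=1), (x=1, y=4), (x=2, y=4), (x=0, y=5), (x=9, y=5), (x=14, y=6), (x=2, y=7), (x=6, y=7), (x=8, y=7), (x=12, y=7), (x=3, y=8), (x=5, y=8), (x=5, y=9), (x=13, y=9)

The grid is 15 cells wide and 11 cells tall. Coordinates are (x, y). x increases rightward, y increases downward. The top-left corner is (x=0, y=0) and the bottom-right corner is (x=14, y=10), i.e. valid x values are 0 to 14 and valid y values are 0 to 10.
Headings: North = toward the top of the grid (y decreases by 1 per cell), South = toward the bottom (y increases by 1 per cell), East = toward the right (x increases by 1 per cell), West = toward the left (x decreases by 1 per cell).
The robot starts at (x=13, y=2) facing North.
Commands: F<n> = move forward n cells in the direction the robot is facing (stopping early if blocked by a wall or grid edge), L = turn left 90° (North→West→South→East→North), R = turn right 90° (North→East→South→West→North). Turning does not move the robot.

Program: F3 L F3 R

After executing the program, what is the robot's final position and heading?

Answer: Final position: (x=10, y=0), facing North

Derivation:
Start: (x=13, y=2), facing North
  F3: move forward 2/3 (blocked), now at (x=13, y=0)
  L: turn left, now facing West
  F3: move forward 3, now at (x=10, y=0)
  R: turn right, now facing North
Final: (x=10, y=0), facing North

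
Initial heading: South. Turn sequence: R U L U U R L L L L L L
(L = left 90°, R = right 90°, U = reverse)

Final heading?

Answer: Final heading: West

Derivation:
Start: South
  R (right (90° clockwise)) -> West
  U (U-turn (180°)) -> East
  L (left (90° counter-clockwise)) -> North
  U (U-turn (180°)) -> South
  U (U-turn (180°)) -> North
  R (right (90° clockwise)) -> East
  L (left (90° counter-clockwise)) -> North
  L (left (90° counter-clockwise)) -> West
  L (left (90° counter-clockwise)) -> South
  L (left (90° counter-clockwise)) -> East
  L (left (90° counter-clockwise)) -> North
  L (left (90° counter-clockwise)) -> West
Final: West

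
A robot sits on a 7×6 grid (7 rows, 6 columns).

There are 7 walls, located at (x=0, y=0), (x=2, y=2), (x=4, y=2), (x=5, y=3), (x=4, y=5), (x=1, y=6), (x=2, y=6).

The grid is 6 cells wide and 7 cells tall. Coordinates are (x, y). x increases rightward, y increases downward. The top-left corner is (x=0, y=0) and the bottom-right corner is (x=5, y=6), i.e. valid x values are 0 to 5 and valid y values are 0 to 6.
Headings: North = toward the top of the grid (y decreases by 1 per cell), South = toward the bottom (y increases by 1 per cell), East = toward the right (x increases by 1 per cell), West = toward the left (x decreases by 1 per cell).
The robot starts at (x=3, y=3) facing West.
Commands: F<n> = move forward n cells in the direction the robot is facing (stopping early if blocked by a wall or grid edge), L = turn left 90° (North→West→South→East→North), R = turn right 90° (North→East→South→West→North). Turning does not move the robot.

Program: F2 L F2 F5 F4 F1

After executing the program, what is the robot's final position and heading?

Start: (x=3, y=3), facing West
  F2: move forward 2, now at (x=1, y=3)
  L: turn left, now facing South
  F2: move forward 2, now at (x=1, y=5)
  F5: move forward 0/5 (blocked), now at (x=1, y=5)
  F4: move forward 0/4 (blocked), now at (x=1, y=5)
  F1: move forward 0/1 (blocked), now at (x=1, y=5)
Final: (x=1, y=5), facing South

Answer: Final position: (x=1, y=5), facing South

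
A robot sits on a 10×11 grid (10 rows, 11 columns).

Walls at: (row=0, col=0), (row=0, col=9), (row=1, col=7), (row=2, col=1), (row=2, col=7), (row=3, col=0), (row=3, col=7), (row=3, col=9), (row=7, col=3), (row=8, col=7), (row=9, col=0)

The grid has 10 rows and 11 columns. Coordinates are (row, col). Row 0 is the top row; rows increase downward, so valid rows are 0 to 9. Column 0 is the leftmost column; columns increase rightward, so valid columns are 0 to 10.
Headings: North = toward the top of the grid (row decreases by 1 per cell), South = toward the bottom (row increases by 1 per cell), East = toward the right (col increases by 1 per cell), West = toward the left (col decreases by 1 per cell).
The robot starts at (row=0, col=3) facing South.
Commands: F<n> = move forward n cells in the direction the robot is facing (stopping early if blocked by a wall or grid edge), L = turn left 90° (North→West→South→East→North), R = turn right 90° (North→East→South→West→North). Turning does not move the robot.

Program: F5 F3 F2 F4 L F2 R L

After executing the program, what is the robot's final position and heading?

Answer: Final position: (row=6, col=5), facing East

Derivation:
Start: (row=0, col=3), facing South
  F5: move forward 5, now at (row=5, col=3)
  F3: move forward 1/3 (blocked), now at (row=6, col=3)
  F2: move forward 0/2 (blocked), now at (row=6, col=3)
  F4: move forward 0/4 (blocked), now at (row=6, col=3)
  L: turn left, now facing East
  F2: move forward 2, now at (row=6, col=5)
  R: turn right, now facing South
  L: turn left, now facing East
Final: (row=6, col=5), facing East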